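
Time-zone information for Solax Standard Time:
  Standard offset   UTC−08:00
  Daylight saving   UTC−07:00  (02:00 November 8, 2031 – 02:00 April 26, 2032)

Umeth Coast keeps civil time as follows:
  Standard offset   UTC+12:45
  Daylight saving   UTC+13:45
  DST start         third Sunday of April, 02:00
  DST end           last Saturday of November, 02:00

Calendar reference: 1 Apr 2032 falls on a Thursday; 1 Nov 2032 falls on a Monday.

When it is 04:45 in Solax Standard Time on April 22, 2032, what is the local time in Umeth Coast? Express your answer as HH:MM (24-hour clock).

01:30

April 22, 2032 falls between 8 November 2031 and 26 April 2032, so daylight saving is in effect and Solax Standard Time is at UTC−07:00.
04:45 Solax Standard Time + 7h = 11:45 UTC.
1 April 2032 is a Thursday, so the first Sunday is April 4 and the third is April 18.
1 November 2032 is a Monday, so Saturdays fall on 6, 13, 20, 27; the last is November 27.
At the standard offset (UTC+12:45), 11:45 UTC + 12h45m = 00:30 Umeth Coast standard time (rolling into the next day, 23 April 2032).
The standard-time date in Umeth Coast, April 23, 2032, lies within the daylight-saving period (18 April – 27 November), so Umeth Coast is on daylight time, UTC+13:45.
11:45 UTC + 13h45m = 01:30 Umeth Coast (rolling into the next day, 23 April 2032).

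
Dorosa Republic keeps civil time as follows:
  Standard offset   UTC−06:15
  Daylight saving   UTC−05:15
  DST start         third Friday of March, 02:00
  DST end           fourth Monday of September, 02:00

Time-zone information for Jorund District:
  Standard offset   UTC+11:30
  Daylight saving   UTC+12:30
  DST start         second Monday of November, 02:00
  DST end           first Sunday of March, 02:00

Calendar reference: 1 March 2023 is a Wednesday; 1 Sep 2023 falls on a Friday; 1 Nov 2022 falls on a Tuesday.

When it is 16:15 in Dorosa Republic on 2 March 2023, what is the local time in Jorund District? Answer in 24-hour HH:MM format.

1 March 2023 is a Wednesday, so the first Friday is March 3 and the third is March 17.
1 September 2023 is a Friday, so the first Monday is September 4 and the fourth is September 25.
2 March 2023 does not fall between 17 March and 25 September, so daylight saving is not in effect and Dorosa Republic is at UTC−06:15.
16:15 Dorosa Republic + 6h15m = 22:30 UTC.
1 November 2022 is a Tuesday, so the first Monday is November 7 and the second is November 14.
1 March 2023 is a Wednesday, so the first Sunday is March 5.
At the standard offset (UTC+11:30), 22:30 UTC + 11h30m = 10:00 Jorund District standard time (rolling into the next day, 3 March 2023).
Daylight saving runs 14 November 2022 – 5 March 2023; the standard-time date in Jorund District, 3 March 2023, is inside that window, so Jorund District is at UTC+12:30.
22:30 UTC + 12h30m = 11:00 Jorund District (rolling into the next day, 3 March 2023).

11:00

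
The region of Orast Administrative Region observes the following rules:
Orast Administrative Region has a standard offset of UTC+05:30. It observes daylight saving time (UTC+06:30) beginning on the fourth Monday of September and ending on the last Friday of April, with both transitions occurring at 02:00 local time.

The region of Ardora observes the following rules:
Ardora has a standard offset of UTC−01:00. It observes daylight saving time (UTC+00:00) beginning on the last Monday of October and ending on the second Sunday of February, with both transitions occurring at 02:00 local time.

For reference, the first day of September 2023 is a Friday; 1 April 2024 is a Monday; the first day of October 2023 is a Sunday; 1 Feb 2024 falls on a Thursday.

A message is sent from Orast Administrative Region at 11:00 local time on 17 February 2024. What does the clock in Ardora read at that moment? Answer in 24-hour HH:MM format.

1 September 2023 is a Friday, so the first Monday is September 4 and the fourth is September 25.
1 April 2024 is a Monday, so Fridays fall on 5, 12, 19, 26; the last is April 26.
17 February 2024 falls between 25 September 2023 and 26 April 2024, so daylight saving is in effect and Orast Administrative Region is at UTC+06:30.
11:00 Orast Administrative Region − 6h30m = 04:30 UTC.
1 October 2023 is a Sunday, so Mondays fall on 2, 9, 16, 23, 30; the last is October 30.
1 February 2024 is a Thursday, so the first Sunday is February 4 and the second is February 11.
At the standard offset (UTC−01:00), 04:30 UTC − 1h = 03:30 Ardora standard time.
The standard-time date in Ardora, 17 February 2024, does not fall between 30 October 2023 and 11 February 2024, so daylight saving is not in effect and Ardora is at UTC−01:00.
04:30 UTC − 1h = 03:30 Ardora.

03:30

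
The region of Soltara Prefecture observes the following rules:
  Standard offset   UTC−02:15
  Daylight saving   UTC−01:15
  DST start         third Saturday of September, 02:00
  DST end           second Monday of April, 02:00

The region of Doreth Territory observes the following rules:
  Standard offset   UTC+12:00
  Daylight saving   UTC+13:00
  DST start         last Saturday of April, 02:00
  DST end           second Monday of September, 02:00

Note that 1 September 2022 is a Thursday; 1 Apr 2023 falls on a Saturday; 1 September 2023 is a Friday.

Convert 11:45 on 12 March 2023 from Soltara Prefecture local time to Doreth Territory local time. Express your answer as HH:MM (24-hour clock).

01:00

1 September 2022 is a Thursday, so the first Saturday is September 3 and the third is September 17.
1 April 2023 is a Saturday, so the first Monday is April 3 and the second is April 10.
Daylight saving runs 17 September 2022 – 10 April 2023; 12 March 2023 is inside that window, so Soltara Prefecture is at UTC−01:15.
11:45 Soltara Prefecture + 1h15m = 13:00 UTC.
1 April 2023 is a Saturday, so Saturdays fall on 1, 8, 15, 22, 29; the last is April 29.
1 September 2023 is a Friday, so the first Monday is September 4 and the second is September 11.
At the standard offset (UTC+12:00), 13:00 UTC + 12h = 01:00 Doreth Territory standard time (rolling into the next day, 13 March 2023).
The standard-time date in Doreth Territory, 13 March 2023, is outside the daylight-saving period (29 April – 11 September), so Doreth Territory is on standard time, UTC+12:00.
13:00 UTC + 12h = 01:00 Doreth Territory (rolling into the next day, 13 March 2023).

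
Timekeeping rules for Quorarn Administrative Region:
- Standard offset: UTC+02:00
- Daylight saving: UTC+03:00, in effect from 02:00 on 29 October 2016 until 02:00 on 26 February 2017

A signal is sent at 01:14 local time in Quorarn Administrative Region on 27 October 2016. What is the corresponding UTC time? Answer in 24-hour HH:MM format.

Daylight saving runs 29 October 2016 – 26 February 2017; 27 October 2016 is outside that window, so Quorarn Administrative Region is on standard time at UTC+02:00.
01:14 local − 2h = 23:14 UTC (rolling into the previous day, 26 October 2016).

23:14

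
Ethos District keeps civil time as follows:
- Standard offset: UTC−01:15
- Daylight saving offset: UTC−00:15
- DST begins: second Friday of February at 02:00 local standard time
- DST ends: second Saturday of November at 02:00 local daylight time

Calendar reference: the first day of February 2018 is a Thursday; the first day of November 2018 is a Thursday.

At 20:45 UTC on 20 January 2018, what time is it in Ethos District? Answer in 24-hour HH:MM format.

19:30

1 February 2018 is a Thursday, so the first Friday is February 2 and the second is February 9.
1 November 2018 is a Thursday, so the first Saturday is November 3 and the second is November 10.
At the standard offset (UTC−01:15), 20:45 UTC − 1h15m = 19:30 Ethos District standard time.
The standard-time date in Ethos District, 20 January 2018, is outside the daylight-saving period (9 February – 10 November), so Ethos District is on standard time, UTC−01:15.
20:45 UTC − 1h15m = 19:30 local.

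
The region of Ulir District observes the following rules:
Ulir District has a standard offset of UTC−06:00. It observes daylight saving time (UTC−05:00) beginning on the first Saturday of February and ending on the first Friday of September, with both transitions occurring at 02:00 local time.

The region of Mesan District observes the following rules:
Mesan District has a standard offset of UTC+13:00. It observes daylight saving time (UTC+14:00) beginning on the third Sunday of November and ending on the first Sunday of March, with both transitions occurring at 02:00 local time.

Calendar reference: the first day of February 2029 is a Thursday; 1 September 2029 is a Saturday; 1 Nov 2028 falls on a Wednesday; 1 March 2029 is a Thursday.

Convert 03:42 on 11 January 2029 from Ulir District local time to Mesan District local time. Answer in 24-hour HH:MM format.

1 February 2029 is a Thursday, so the first Saturday is February 3.
1 September 2029 is a Saturday, so the first Friday is September 7.
Daylight saving runs 3 February – 7 September; 11 January 2029 is outside that window, so Ulir District is on standard time at UTC−06:00.
03:42 Ulir District + 6h = 09:42 UTC.
1 November 2028 is a Wednesday, so the first Sunday is November 5 and the third is November 19.
1 March 2029 is a Thursday, so the first Sunday is March 4.
At the standard offset (UTC+13:00), 09:42 UTC + 13h = 22:42 Mesan District standard time.
The standard-time date in Mesan District, 11 January 2029, lies within the daylight-saving period (19 November 2028 – 4 March 2029), so Mesan District is on daylight time, UTC+14:00.
09:42 UTC + 14h = 23:42 Mesan District.

23:42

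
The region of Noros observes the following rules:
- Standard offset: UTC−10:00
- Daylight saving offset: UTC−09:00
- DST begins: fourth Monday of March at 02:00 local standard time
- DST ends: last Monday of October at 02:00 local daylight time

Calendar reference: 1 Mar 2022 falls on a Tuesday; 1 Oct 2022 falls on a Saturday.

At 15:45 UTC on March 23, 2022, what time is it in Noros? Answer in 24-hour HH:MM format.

05:45

1 March 2022 is a Tuesday, so the first Monday is March 7 and the fourth is March 28.
1 October 2022 is a Saturday, so Mondays fall on 3, 10, 17, 24, 31; the last is October 31.
At the standard offset (UTC−10:00), 15:45 UTC − 10h = 05:45 Noros standard time.
The standard-time date in Noros, March 23, 2022, does not fall between 28 March and 31 October, so daylight saving is not in effect and Noros is at UTC−10:00.
15:45 UTC − 10h = 05:45 local.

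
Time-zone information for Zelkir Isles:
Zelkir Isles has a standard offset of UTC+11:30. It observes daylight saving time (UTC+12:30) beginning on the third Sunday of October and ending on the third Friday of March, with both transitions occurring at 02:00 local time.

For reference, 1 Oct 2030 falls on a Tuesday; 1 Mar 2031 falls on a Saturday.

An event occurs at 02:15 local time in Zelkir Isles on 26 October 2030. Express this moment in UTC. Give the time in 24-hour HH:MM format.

1 October 2030 is a Tuesday, so the first Sunday is October 6 and the third is October 20.
1 March 2031 is a Saturday, so the first Friday is March 7 and the third is March 21.
26 October 2030 lies within the daylight-saving period (20 October 2030 – 21 March 2031), so Zelkir Isles is on daylight time, UTC+12:30.
02:15 local − 12h30m = 13:45 UTC (rolling into the previous day, 25 October 2030).

13:45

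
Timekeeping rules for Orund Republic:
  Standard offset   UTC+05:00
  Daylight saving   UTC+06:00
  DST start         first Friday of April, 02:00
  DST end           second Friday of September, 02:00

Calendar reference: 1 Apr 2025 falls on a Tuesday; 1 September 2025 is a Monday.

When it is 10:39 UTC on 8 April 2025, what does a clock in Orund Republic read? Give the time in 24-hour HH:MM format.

16:39

1 April 2025 is a Tuesday, so the first Friday is April 4.
1 September 2025 is a Monday, so the first Friday is September 5 and the second is September 12.
At the standard offset (UTC+05:00), 10:39 UTC + 5h = 15:39 Orund Republic standard time.
The standard-time date in Orund Republic, 8 April 2025, falls between 4 April and 12 September, so daylight saving is in effect and Orund Republic is at UTC+06:00.
10:39 UTC + 6h = 16:39 local.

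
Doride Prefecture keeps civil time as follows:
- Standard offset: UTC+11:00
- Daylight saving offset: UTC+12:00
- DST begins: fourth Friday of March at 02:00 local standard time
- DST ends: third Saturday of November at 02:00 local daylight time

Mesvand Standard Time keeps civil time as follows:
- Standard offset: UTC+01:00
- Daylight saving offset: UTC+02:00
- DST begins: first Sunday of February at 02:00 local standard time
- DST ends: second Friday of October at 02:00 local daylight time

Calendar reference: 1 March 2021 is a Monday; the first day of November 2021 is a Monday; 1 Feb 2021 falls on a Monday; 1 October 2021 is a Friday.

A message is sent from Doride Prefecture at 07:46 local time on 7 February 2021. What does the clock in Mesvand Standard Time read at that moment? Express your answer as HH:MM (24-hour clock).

1 March 2021 is a Monday, so the first Friday is March 5 and the fourth is March 26.
1 November 2021 is a Monday, so the first Saturday is November 6 and the third is November 20.
7 February 2021 does not fall between 26 March and 20 November, so daylight saving is not in effect and Doride Prefecture is at UTC+11:00.
07:46 Doride Prefecture − 11h = 20:46 UTC (rolling into the previous day, 6 February 2021).
1 February 2021 is a Monday, so the first Sunday is February 7.
1 October 2021 is a Friday, so the first Friday is October 1 and the second is October 8.
At the standard offset (UTC+01:00), 20:46 UTC + 1h = 21:46 Mesvand Standard Time standard time.
Daylight saving runs 7 February – 8 October; the standard-time date in Mesvand Standard Time, 6 February 2021, is outside that window, so Mesvand Standard Time is on standard time at UTC+01:00.
20:46 UTC + 1h = 21:46 Mesvand Standard Time.

21:46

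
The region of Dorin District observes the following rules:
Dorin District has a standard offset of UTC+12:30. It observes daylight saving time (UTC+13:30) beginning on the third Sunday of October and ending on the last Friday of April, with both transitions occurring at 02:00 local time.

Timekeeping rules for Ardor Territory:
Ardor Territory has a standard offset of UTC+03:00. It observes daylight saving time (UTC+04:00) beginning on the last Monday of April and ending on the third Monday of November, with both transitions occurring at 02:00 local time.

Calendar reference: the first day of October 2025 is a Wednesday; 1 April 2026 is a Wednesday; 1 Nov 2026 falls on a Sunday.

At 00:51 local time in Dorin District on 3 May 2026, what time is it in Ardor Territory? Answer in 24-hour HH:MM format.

1 October 2025 is a Wednesday, so the first Sunday is October 5 and the third is October 19.
1 April 2026 is a Wednesday, so Fridays fall on 3, 10, 17, 24; the last is April 24.
3 May 2026 does not fall between 19 October 2025 and 24 April 2026, so daylight saving is not in effect and Dorin District is at UTC+12:30.
00:51 Dorin District − 12h30m = 12:21 UTC (rolling into the previous day, 2 May 2026).
1 April 2026 is a Wednesday, so Mondays fall on 6, 13, 20, 27; the last is April 27.
1 November 2026 is a Sunday, so the first Monday is November 2 and the third is November 16.
At the standard offset (UTC+03:00), 12:21 UTC + 3h = 15:21 Ardor Territory standard time.
The standard-time date in Ardor Territory, 2 May 2026, lies within the daylight-saving period (27 April – 16 November), so Ardor Territory is on daylight time, UTC+04:00.
12:21 UTC + 4h = 16:21 Ardor Territory.

16:21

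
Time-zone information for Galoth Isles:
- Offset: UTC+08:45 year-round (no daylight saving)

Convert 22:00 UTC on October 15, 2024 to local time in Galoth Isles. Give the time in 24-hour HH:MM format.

Galoth Isles stays on UTC+08:45 all year.
22:00 UTC + 8h45m = 06:45 local (rolling into the next day, 16 October 2024).

06:45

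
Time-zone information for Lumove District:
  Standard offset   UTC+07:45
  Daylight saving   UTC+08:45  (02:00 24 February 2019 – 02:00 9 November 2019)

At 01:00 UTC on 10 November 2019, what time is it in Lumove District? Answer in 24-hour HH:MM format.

08:45

At the standard offset (UTC+07:45), 01:00 UTC + 7h45m = 08:45 Lumove District standard time.
The standard-time date in Lumove District, 10 November 2019, is outside the daylight-saving period (24 February – 9 November), so Lumove District is on standard time, UTC+07:45.
01:00 UTC + 7h45m = 08:45 local.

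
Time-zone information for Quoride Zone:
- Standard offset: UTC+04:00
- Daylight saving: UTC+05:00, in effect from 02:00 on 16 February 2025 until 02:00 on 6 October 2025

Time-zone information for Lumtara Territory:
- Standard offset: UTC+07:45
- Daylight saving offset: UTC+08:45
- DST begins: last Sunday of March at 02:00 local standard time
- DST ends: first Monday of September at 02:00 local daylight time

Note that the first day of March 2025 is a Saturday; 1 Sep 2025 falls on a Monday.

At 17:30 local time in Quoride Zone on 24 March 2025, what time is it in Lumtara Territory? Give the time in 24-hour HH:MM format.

20:15

Daylight saving runs 16 February – 6 October; 24 March 2025 is inside that window, so Quoride Zone is at UTC+05:00.
17:30 Quoride Zone − 5h = 12:30 UTC.
1 March 2025 is a Saturday, so Sundays fall on 2, 9, 16, 23, 30; the last is March 30.
1 September 2025 is a Monday, so the first Monday is September 1.
At the standard offset (UTC+07:45), 12:30 UTC + 7h45m = 20:15 Lumtara Territory standard time.
The standard-time date in Lumtara Territory, 24 March 2025, is outside the daylight-saving period (30 March – 1 September), so Lumtara Territory is on standard time, UTC+07:45.
12:30 UTC + 7h45m = 20:15 Lumtara Territory.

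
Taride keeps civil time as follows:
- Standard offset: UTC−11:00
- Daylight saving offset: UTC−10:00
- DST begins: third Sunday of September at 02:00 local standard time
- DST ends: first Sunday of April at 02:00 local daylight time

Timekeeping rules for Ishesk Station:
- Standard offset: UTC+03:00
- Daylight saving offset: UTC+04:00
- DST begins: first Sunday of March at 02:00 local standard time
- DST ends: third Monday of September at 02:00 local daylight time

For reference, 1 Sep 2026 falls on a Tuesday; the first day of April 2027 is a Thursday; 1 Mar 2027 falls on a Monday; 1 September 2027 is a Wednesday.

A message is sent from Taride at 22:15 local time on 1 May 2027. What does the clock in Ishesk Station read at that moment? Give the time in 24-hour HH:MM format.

1 September 2026 is a Tuesday, so the first Sunday is September 6 and the third is September 20.
1 April 2027 is a Thursday, so the first Sunday is April 4.
1 May 2027 does not fall between 20 September 2026 and 4 April 2027, so daylight saving is not in effect and Taride is at UTC−11:00.
22:15 Taride + 11h = 09:15 UTC (rolling into the next day, 2 May 2027).
1 March 2027 is a Monday, so the first Sunday is March 7.
1 September 2027 is a Wednesday, so the first Monday is September 6 and the third is September 20.
At the standard offset (UTC+03:00), 09:15 UTC + 3h = 12:15 Ishesk Station standard time.
Daylight saving runs 7 March – 20 September; the standard-time date in Ishesk Station, 2 May 2027, is inside that window, so Ishesk Station is at UTC+04:00.
09:15 UTC + 4h = 13:15 Ishesk Station.

13:15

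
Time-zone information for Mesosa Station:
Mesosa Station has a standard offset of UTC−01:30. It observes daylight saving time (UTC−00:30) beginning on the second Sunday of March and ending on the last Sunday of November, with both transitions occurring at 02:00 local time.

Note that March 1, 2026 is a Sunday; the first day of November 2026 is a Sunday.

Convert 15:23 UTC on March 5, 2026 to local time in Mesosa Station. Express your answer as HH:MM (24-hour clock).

1 March 2026 is a Sunday, so the first Sunday is March 1 and the second is March 8.
1 November 2026 is a Sunday, so Sundays fall on 1, 8, 15, 22, 29; the last is November 29.
At the standard offset (UTC−01:30), 15:23 UTC − 1h30m = 13:53 Mesosa Station standard time.
The standard-time date in Mesosa Station, March 5, 2026, is outside the daylight-saving period (8 March – 29 November), so Mesosa Station is on standard time, UTC−01:30.
15:23 UTC − 1h30m = 13:53 local.

13:53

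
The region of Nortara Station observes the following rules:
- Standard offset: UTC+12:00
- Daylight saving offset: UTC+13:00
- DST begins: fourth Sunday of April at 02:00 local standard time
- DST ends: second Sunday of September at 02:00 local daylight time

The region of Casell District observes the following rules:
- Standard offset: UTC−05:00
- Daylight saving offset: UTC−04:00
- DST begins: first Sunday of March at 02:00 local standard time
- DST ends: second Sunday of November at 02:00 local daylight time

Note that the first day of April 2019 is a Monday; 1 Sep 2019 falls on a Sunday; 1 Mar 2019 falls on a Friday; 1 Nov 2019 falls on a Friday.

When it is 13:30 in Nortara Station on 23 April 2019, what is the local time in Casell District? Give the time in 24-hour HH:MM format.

1 April 2019 is a Monday, so the first Sunday is April 7 and the fourth is April 28.
1 September 2019 is a Sunday, so the first Sunday is September 1 and the second is September 8.
23 April 2019 does not fall between 28 April and 8 September, so daylight saving is not in effect and Nortara Station is at UTC+12:00.
13:30 Nortara Station − 12h = 01:30 UTC.
1 March 2019 is a Friday, so the first Sunday is March 3.
1 November 2019 is a Friday, so the first Sunday is November 3 and the second is November 10.
At the standard offset (UTC−05:00), 01:30 UTC − 5h = 20:30 Casell District standard time (rolling into the previous day, 22 April 2019).
The standard-time date in Casell District, 22 April 2019, lies within the daylight-saving period (3 March – 10 November), so Casell District is on daylight time, UTC−04:00.
01:30 UTC − 4h = 21:30 Casell District (rolling into the previous day, 22 April 2019).

21:30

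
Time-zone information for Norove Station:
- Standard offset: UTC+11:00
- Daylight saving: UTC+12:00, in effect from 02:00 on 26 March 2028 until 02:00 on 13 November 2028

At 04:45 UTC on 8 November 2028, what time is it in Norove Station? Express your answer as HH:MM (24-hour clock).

16:45

At the standard offset (UTC+11:00), 04:45 UTC + 11h = 15:45 Norove Station standard time.
Daylight saving runs 26 March – 13 November; the standard-time date in Norove Station, 8 November 2028, is inside that window, so Norove Station is at UTC+12:00.
04:45 UTC + 12h = 16:45 local.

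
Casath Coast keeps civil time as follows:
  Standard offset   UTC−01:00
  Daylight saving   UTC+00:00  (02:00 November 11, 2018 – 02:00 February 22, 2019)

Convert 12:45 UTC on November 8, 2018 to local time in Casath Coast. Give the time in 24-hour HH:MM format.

At the standard offset (UTC−01:00), 12:45 UTC − 1h = 11:45 Casath Coast standard time.
The standard-time date in Casath Coast, November 8, 2018, does not fall between 11 November 2018 and 22 February 2019, so daylight saving is not in effect and Casath Coast is at UTC−01:00.
12:45 UTC − 1h = 11:45 local.

11:45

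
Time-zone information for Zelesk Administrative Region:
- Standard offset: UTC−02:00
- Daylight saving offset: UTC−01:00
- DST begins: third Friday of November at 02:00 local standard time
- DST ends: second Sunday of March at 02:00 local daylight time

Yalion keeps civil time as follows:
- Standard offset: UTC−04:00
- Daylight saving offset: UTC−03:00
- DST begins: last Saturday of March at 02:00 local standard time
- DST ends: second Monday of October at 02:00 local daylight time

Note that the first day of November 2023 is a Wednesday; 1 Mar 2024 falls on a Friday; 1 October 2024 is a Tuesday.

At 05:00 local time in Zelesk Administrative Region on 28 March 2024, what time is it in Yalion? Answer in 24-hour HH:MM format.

1 November 2023 is a Wednesday, so the first Friday is November 3 and the third is November 17.
1 March 2024 is a Friday, so the first Sunday is March 3 and the second is March 10.
28 March 2024 does not fall between 17 November 2023 and 10 March 2024, so daylight saving is not in effect and Zelesk Administrative Region is at UTC−02:00.
05:00 Zelesk Administrative Region + 2h = 07:00 UTC.
1 March 2024 is a Friday, so Saturdays fall on 2, 9, 16, 23, 30; the last is March 30.
1 October 2024 is a Tuesday, so the first Monday is October 7 and the second is October 14.
At the standard offset (UTC−04:00), 07:00 UTC − 4h = 03:00 Yalion standard time.
The standard-time date in Yalion, 28 March 2024, is outside the daylight-saving period (30 March – 14 October), so Yalion is on standard time, UTC−04:00.
07:00 UTC − 4h = 03:00 Yalion.

03:00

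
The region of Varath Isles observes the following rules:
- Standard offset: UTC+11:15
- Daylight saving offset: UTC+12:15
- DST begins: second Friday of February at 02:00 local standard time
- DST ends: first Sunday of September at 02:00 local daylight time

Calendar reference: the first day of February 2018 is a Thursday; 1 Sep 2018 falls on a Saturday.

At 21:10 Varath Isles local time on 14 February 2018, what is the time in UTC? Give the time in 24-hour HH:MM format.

08:55

1 February 2018 is a Thursday, so the first Friday is February 2 and the second is February 9.
1 September 2018 is a Saturday, so the first Sunday is September 2.
14 February 2018 lies within the daylight-saving period (9 February – 2 September), so Varath Isles is on daylight time, UTC+12:15.
21:10 local − 12h15m = 08:55 UTC.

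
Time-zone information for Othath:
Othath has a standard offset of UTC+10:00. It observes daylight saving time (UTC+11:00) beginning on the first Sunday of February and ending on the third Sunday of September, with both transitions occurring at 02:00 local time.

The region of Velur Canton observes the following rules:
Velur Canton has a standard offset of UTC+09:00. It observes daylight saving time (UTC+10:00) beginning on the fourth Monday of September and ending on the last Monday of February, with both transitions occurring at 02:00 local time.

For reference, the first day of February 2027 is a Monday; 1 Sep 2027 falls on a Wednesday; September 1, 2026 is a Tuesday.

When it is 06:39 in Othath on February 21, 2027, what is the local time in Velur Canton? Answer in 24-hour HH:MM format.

1 February 2027 is a Monday, so the first Sunday is February 7.
1 September 2027 is a Wednesday, so the first Sunday is September 5 and the third is September 19.
February 21, 2027 lies within the daylight-saving period (7 February – 19 September), so Othath is on daylight time, UTC+11:00.
06:39 Othath − 11h = 19:39 UTC (rolling into the previous day, 20 February 2027).
1 September 2026 is a Tuesday, so the first Monday is September 7 and the fourth is September 28.
1 February 2027 is a Monday, so Mondays fall on 1, 8, 15, 22; the last is February 22.
At the standard offset (UTC+09:00), 19:39 UTC + 9h = 04:39 Velur Canton standard time (rolling into the next day, 21 February 2027).
The standard-time date in Velur Canton, February 21, 2027, lies within the daylight-saving period (28 September 2026 – 22 February 2027), so Velur Canton is on daylight time, UTC+10:00.
19:39 UTC + 10h = 05:39 Velur Canton (rolling into the next day, 21 February 2027).

05:39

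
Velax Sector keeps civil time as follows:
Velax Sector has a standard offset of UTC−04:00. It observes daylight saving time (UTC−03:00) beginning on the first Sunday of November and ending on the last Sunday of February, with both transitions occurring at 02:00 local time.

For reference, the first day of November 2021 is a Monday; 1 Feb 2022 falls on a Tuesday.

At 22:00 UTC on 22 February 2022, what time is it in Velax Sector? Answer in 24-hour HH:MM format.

1 November 2021 is a Monday, so the first Sunday is November 7.
1 February 2022 is a Tuesday, so Sundays fall on 6, 13, 20, 27; the last is February 27.
At the standard offset (UTC−04:00), 22:00 UTC − 4h = 18:00 Velax Sector standard time.
The standard-time date in Velax Sector, 22 February 2022, lies within the daylight-saving period (7 November 2021 – 27 February 2022), so Velax Sector is on daylight time, UTC−03:00.
22:00 UTC − 3h = 19:00 local.

19:00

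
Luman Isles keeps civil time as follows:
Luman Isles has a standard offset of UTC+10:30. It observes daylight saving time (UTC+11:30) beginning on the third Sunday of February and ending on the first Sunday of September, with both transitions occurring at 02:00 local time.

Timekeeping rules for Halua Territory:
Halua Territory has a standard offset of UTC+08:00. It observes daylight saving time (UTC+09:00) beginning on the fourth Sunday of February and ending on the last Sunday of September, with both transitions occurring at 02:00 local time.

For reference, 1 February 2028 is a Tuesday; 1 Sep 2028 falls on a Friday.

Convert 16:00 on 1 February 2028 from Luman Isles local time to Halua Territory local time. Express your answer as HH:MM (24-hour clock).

13:30

1 February 2028 is a Tuesday, so the first Sunday is February 6 and the third is February 20.
1 September 2028 is a Friday, so the first Sunday is September 3.
Daylight saving runs 20 February – 3 September; 1 February 2028 is outside that window, so Luman Isles is on standard time at UTC+10:30.
16:00 Luman Isles − 10h30m = 05:30 UTC.
1 February 2028 is a Tuesday, so the first Sunday is February 6 and the fourth is February 27.
1 September 2028 is a Friday, so Sundays fall on 3, 10, 17, 24; the last is September 24.
At the standard offset (UTC+08:00), 05:30 UTC + 8h = 13:30 Halua Territory standard time.
The standard-time date in Halua Territory, 1 February 2028, does not fall between 27 February and 24 September, so daylight saving is not in effect and Halua Territory is at UTC+08:00.
05:30 UTC + 8h = 13:30 Halua Territory.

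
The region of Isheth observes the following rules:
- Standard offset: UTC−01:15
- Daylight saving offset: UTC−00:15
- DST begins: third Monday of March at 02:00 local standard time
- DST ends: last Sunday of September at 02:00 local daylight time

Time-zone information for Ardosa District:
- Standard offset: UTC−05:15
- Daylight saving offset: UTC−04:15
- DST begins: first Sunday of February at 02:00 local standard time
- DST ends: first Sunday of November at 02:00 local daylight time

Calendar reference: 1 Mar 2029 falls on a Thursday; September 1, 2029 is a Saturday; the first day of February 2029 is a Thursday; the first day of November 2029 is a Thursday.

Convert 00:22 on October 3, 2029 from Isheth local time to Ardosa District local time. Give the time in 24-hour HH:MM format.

1 March 2029 is a Thursday, so the first Monday is March 5 and the third is March 19.
1 September 2029 is a Saturday, so Sundays fall on 2, 9, 16, 23, 30; the last is September 30.
October 3, 2029 is outside the daylight-saving period (19 March – 30 September), so Isheth is on standard time, UTC−01:15.
00:22 Isheth + 1h15m = 01:37 UTC.
1 February 2029 is a Thursday, so the first Sunday is February 4.
1 November 2029 is a Thursday, so the first Sunday is November 4.
At the standard offset (UTC−05:15), 01:37 UTC − 5h15m = 20:22 Ardosa District standard time (rolling into the previous day, 2 October 2029).
The standard-time date in Ardosa District, October 2, 2029, falls between 4 February and 4 November, so daylight saving is in effect and Ardosa District is at UTC−04:15.
01:37 UTC − 4h15m = 21:22 Ardosa District (rolling into the previous day, 2 October 2029).

21:22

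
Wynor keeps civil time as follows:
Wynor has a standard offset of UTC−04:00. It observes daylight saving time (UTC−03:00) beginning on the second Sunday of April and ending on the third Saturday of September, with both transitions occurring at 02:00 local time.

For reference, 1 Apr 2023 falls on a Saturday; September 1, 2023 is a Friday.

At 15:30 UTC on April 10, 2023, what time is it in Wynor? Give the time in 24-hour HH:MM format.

1 April 2023 is a Saturday, so the first Sunday is April 2 and the second is April 9.
1 September 2023 is a Friday, so the first Saturday is September 2 and the third is September 16.
At the standard offset (UTC−04:00), 15:30 UTC − 4h = 11:30 Wynor standard time.
Daylight saving runs 9 April – 16 September; the standard-time date in Wynor, April 10, 2023, is inside that window, so Wynor is at UTC−03:00.
15:30 UTC − 3h = 12:30 local.

12:30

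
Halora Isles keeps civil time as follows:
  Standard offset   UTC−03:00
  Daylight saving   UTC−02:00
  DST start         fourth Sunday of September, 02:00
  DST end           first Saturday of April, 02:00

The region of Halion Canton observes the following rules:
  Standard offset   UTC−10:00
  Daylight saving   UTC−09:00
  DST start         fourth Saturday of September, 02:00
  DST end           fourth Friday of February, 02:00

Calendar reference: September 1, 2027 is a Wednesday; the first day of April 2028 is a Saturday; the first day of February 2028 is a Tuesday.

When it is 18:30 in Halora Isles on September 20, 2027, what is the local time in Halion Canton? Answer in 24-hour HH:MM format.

1 September 2027 is a Wednesday, so the first Sunday is September 5 and the fourth is September 26.
1 April 2028 is a Saturday, so the first Saturday is April 1.
September 20, 2027 does not fall between 26 September 2027 and 1 April 2028, so daylight saving is not in effect and Halora Isles is at UTC−03:00.
18:30 Halora Isles + 3h = 21:30 UTC.
1 September 2027 is a Wednesday, so the first Saturday is September 4 and the fourth is September 25.
1 February 2028 is a Tuesday, so the first Friday is February 4 and the fourth is February 25.
At the standard offset (UTC−10:00), 21:30 UTC − 10h = 11:30 Halion Canton standard time.
The standard-time date in Halion Canton, September 20, 2027, is outside the daylight-saving period (25 September 2027 – 25 February 2028), so Halion Canton is on standard time, UTC−10:00.
21:30 UTC − 10h = 11:30 Halion Canton.

11:30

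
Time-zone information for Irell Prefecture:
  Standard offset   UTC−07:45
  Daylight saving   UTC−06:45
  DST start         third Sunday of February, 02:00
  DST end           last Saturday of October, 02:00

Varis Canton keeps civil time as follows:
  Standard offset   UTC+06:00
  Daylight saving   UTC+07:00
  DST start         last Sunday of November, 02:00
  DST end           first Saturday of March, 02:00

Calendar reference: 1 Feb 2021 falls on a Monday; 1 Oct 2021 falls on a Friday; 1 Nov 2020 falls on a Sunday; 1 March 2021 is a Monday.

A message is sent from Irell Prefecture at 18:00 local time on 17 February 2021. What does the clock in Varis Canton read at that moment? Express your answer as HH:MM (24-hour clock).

08:45

1 February 2021 is a Monday, so the first Sunday is February 7 and the third is February 21.
1 October 2021 is a Friday, so Saturdays fall on 2, 9, 16, 23, 30; the last is October 30.
17 February 2021 does not fall between 21 February and 30 October, so daylight saving is not in effect and Irell Prefecture is at UTC−07:45.
18:00 Irell Prefecture + 7h45m = 01:45 UTC (rolling into the next day, 18 February 2021).
1 November 2020 is a Sunday, so Sundays fall on 1, 8, 15, 22, 29; the last is November 29.
1 March 2021 is a Monday, so the first Saturday is March 6.
At the standard offset (UTC+06:00), 01:45 UTC + 6h = 07:45 Varis Canton standard time.
Daylight saving runs 29 November 2020 – 6 March 2021; the standard-time date in Varis Canton, 18 February 2021, is inside that window, so Varis Canton is at UTC+07:00.
01:45 UTC + 7h = 08:45 Varis Canton.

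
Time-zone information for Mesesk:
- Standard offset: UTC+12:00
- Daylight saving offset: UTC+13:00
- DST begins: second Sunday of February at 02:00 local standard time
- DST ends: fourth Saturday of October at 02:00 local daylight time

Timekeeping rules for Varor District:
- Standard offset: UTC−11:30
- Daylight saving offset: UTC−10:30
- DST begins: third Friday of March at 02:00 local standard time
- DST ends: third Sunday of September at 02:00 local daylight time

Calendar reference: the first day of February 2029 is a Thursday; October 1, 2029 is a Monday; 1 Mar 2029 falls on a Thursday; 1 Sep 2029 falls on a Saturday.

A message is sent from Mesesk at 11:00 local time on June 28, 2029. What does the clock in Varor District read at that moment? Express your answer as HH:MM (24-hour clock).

11:30

1 February 2029 is a Thursday, so the first Sunday is February 4 and the second is February 11.
1 October 2029 is a Monday, so the first Saturday is October 6 and the fourth is October 27.
Daylight saving runs 11 February – 27 October; June 28, 2029 is inside that window, so Mesesk is at UTC+13:00.
11:00 Mesesk − 13h = 22:00 UTC (rolling into the previous day, 27 June 2029).
1 March 2029 is a Thursday, so the first Friday is March 2 and the third is March 16.
1 September 2029 is a Saturday, so the first Sunday is September 2 and the third is September 16.
At the standard offset (UTC−11:30), 22:00 UTC − 11h30m = 10:30 Varor District standard time.
The standard-time date in Varor District, June 27, 2029, lies within the daylight-saving period (16 March – 16 September), so Varor District is on daylight time, UTC−10:30.
22:00 UTC − 10h30m = 11:30 Varor District.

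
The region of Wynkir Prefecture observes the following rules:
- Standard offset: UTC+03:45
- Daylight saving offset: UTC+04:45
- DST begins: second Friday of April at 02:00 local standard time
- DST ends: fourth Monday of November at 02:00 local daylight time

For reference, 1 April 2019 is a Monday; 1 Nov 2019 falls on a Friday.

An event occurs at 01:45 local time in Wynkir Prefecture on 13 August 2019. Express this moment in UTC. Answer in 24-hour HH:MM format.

1 April 2019 is a Monday, so the first Friday is April 5 and the second is April 12.
1 November 2019 is a Friday, so the first Monday is November 4 and the fourth is November 25.
Daylight saving runs 12 April – 25 November; 13 August 2019 is inside that window, so Wynkir Prefecture is at UTC+04:45.
01:45 local − 4h45m = 21:00 UTC (rolling into the previous day, 12 August 2019).

21:00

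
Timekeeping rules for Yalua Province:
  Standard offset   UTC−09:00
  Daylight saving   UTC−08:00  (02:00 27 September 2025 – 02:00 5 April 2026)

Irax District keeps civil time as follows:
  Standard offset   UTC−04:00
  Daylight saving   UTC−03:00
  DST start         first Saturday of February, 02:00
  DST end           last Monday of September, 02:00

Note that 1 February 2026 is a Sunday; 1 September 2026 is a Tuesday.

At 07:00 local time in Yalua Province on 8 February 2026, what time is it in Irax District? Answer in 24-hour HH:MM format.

12:00

Daylight saving runs 27 September 2025 – 5 April 2026; 8 February 2026 is inside that window, so Yalua Province is at UTC−08:00.
07:00 Yalua Province + 8h = 15:00 UTC.
1 February 2026 is a Sunday, so the first Saturday is February 7.
1 September 2026 is a Tuesday, so Mondays fall on 7, 14, 21, 28; the last is September 28.
At the standard offset (UTC−04:00), 15:00 UTC − 4h = 11:00 Irax District standard time.
The standard-time date in Irax District, 8 February 2026, falls between 7 February and 28 September, so daylight saving is in effect and Irax District is at UTC−03:00.
15:00 UTC − 3h = 12:00 Irax District.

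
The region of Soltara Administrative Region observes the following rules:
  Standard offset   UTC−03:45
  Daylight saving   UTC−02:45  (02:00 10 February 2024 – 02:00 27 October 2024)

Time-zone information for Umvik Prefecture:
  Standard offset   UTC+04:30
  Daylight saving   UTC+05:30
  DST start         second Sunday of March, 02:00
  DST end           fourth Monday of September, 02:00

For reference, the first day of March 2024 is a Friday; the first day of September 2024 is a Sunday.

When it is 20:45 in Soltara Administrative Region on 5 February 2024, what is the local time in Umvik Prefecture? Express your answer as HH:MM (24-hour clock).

5 February 2024 does not fall between 10 February and 27 October, so daylight saving is not in effect and Soltara Administrative Region is at UTC−03:45.
20:45 Soltara Administrative Region + 3h45m = 00:30 UTC (rolling into the next day, 6 February 2024).
1 March 2024 is a Friday, so the first Sunday is March 3 and the second is March 10.
1 September 2024 is a Sunday, so the first Monday is September 2 and the fourth is September 23.
At the standard offset (UTC+04:30), 00:30 UTC + 4h30m = 05:00 Umvik Prefecture standard time.
The standard-time date in Umvik Prefecture, 6 February 2024, is outside the daylight-saving period (10 March – 23 September), so Umvik Prefecture is on standard time, UTC+04:30.
00:30 UTC + 4h30m = 05:00 Umvik Prefecture.

05:00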